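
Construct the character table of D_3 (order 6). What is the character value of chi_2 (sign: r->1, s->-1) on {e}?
Conjugacy classes: {e} of size 1, {r^1, r^2} of size 2, {s, sr, ..., sr^2} of size 3.
Character table:
  irrep \ class              {e} (size 1)  {r^1, r^2} (size 2)  {s, sr, ..., sr^2} (size 3)
  chi_1 (triv)               1             1                    1                          
  chi_2 (sign: r->1, s->-1)  1             1                    -1                         
  chi_3 (2d, j=1)            2             -1                   0                          

Spot check: chi_2 (sign: r->1, s->-1) on {e} = 1.

Reasoning: D_3 has order 2*3 = 6 with 3 conjugacy classes, hence 3 irreducibles. Sum of squared dims 1 + 1 + 4 = 6 = |G|. Linear characters come from the abelianisation; the 2-dimensional irreps have character r^k -> 2*cos(2*pi*j*k/3), reflections -> 0.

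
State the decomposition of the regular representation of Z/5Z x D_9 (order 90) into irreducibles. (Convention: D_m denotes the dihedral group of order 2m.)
Each irreducible V_i of dimension d_i appears with multiplicity d_i, i.e. rho_reg = (direct sum over all irreducibles V_i) d_i V_i. The irreducible dimensions for Z/5Z x D_9 are 1, 1, 1, 1, 1, 1, 1, 1, 1, 1, 2, 2, 2, 2, 2, 2, 2, 2, 2, 2, 2, 2, 2, 2, 2, 2, 2, 2, 2, 2: 10 irreducibles of dimension 1, each with multiplicity 1; 20 irreducibles of dimension 2, each with multiplicity 2. Total dimension 10*1*1 + 20*2*2 = 90 = |G|.

Justification: General theorem: in the regular representation of a finite group G, each irreducible appears with multiplicity equal to its dimension. Check: dim(rho_reg) = sum d_i^2 = 1 + 1 + 1 + 1 + 1 + 1 + 1 + 1 + 1 + 1 + 4 + 4 + 4 + 4 + 4 + 4 + 4 + 4 + 4 + 4 + 4 + 4 + 4 + 4 + 4 + 4 + 4 + 4 + 4 + 4 = 90 = |G|.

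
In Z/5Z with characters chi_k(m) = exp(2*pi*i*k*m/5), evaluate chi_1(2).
chi_1(2) = zeta_5^2 = exp(4*I*pi/5)

Proof sketch: chi_1(2) = zeta_5^(1*2) = zeta_5^2. Since zeta_5^5 = 1, this equals zeta_5^2 = exp(2*pi*i*2/5) = exp(4*I*pi/5).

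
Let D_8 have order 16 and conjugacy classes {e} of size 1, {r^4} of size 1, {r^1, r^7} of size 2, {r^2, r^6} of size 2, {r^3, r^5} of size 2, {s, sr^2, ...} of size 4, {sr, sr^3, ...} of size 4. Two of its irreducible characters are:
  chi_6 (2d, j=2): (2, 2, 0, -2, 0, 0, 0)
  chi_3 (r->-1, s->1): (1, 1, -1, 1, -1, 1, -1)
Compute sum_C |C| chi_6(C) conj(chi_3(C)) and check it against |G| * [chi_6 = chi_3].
Sum = 0; so <chi_6, chi_3> = 0 (distinct irreducibles are orthogonal).

Working: Compute term by term over conjugacy classes (|C| * chi_6(C) * conj(chi_3(C))):
  1*(2)*conj(1) + 1*(2)*conj(1) + 2*(0)*conj(-1) + 2*(-2)*conj(1) + 2*(0)*conj(-1) + 4*(0)*conj(1) + 4*(0)*conj(-1)
  = (2) + (2) + (0) + (-4) + (0) + (0) + (0)
  = 0.
Dividing by |G| = 16 gives 0/16 = 0, matching the row-orthogonality relation <chi_6, chi_3> = [chi_6 = chi_3].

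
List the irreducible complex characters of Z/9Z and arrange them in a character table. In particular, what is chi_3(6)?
Character table of Z/9Z (irreps indexed chi_0,...,chi_8 with chi_k(m) = zeta_9^(k*m), zeta_9 = exp(2*pi*i/9)):
  irrep \ class  {0} (size 1)  {1} (size 1)    {2} (size 1)    {3} (size 1)    {4} (size 1)    {5} (size 1)    {6} (size 1)    {7} (size 1)    {8} (size 1)  
  chi_0          1             1               1               1               1               1               1               1               1             
  chi_1          1             exp(2*I*pi/9)   exp(4*I*pi/9)   exp(2*I*pi/3)   exp(8*I*pi/9)   exp(-8*I*pi/9)  exp(-2*I*pi/3)  exp(-4*I*pi/9)  exp(-2*I*pi/9)
  chi_2          1             exp(4*I*pi/9)   exp(8*I*pi/9)   exp(-2*I*pi/3)  exp(-2*I*pi/9)  exp(2*I*pi/9)   exp(2*I*pi/3)   exp(-8*I*pi/9)  exp(-4*I*pi/9)
  chi_3          1             exp(2*I*pi/3)   exp(-2*I*pi/3)  1               exp(2*I*pi/3)   exp(-2*I*pi/3)  1               exp(2*I*pi/3)   exp(-2*I*pi/3)
  chi_4          1             exp(8*I*pi/9)   exp(-2*I*pi/9)  exp(2*I*pi/3)   exp(-4*I*pi/9)  exp(4*I*pi/9)   exp(-2*I*pi/3)  exp(2*I*pi/9)   exp(-8*I*pi/9)
  chi_5          1             exp(-8*I*pi/9)  exp(2*I*pi/9)   exp(-2*I*pi/3)  exp(4*I*pi/9)   exp(-4*I*pi/9)  exp(2*I*pi/3)   exp(-2*I*pi/9)  exp(8*I*pi/9) 
  chi_6          1             exp(-2*I*pi/3)  exp(2*I*pi/3)   1               exp(-2*I*pi/3)  exp(2*I*pi/3)   1               exp(-2*I*pi/3)  exp(2*I*pi/3) 
  chi_7          1             exp(-4*I*pi/9)  exp(-8*I*pi/9)  exp(2*I*pi/3)   exp(2*I*pi/9)   exp(-2*I*pi/9)  exp(-2*I*pi/3)  exp(8*I*pi/9)   exp(4*I*pi/9) 
  chi_8          1             exp(-2*I*pi/9)  exp(-4*I*pi/9)  exp(-2*I*pi/3)  exp(-8*I*pi/9)  exp(8*I*pi/9)   exp(2*I*pi/3)   exp(4*I*pi/9)   exp(2*I*pi/9) 

Spot check: chi_3(6) = zeta_9^(3*6) = zeta_9^18 = 1.

Z/9Z is abelian, so all 9 irreducible complex representations are 1-dimensional. They are given by chi_k(m) = zeta_9^(k*m) for k = 0,...,8. Row orthogonality: sum_m chi_k(m) conj(chi_l(m)) = 9 * [k = l].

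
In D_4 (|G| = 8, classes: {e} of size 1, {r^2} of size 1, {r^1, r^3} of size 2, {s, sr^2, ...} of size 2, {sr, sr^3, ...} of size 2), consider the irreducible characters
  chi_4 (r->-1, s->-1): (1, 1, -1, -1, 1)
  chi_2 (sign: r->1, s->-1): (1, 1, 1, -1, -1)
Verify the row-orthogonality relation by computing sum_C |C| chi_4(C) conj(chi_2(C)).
Sum = 0; so <chi_4, chi_2> = 0 (distinct irreducibles are orthogonal).

Justification: Compute term by term over conjugacy classes (|C| * chi_4(C) * conj(chi_2(C))):
  1*(1)*conj(1) + 1*(1)*conj(1) + 2*(-1)*conj(1) + 2*(-1)*conj(-1) + 2*(1)*conj(-1)
  = (1) + (1) + (-2) + (2) + (-2)
  = 0.
Dividing by |G| = 8 gives 0/8 = 0, matching the row-orthogonality relation <chi_4, chi_2> = [chi_4 = chi_2].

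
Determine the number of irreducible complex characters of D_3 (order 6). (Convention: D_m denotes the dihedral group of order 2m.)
3

The number of irreducible complex representations of a finite group equals its number of conjugacy classes. D_3 has 3 conjugacy classes ((n+3)/2 for n odd), so D_3 (order 6) has exactly 3 irreducible complex representations.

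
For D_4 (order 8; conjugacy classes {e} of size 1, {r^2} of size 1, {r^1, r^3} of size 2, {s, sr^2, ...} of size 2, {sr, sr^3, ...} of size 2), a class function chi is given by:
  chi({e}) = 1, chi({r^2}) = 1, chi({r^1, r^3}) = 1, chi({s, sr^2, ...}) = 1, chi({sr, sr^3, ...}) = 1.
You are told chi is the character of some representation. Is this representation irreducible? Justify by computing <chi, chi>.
Irreducible: <chi, chi> = 1.

Working: <chi, chi> = (1/|G|) sum_C |C| * |chi(C)|^2 = (1/8)[1*|1|^2 + 1*|1|^2 + 2*|1|^2 + 2*|1|^2 + 2*|1|^2]
  = (1/8)[(1) + (1) + (2) + (2) + (2)] = 8/8 = 1.
A character is irreducible iff <chi, chi> = 1, so this representation is irreducible.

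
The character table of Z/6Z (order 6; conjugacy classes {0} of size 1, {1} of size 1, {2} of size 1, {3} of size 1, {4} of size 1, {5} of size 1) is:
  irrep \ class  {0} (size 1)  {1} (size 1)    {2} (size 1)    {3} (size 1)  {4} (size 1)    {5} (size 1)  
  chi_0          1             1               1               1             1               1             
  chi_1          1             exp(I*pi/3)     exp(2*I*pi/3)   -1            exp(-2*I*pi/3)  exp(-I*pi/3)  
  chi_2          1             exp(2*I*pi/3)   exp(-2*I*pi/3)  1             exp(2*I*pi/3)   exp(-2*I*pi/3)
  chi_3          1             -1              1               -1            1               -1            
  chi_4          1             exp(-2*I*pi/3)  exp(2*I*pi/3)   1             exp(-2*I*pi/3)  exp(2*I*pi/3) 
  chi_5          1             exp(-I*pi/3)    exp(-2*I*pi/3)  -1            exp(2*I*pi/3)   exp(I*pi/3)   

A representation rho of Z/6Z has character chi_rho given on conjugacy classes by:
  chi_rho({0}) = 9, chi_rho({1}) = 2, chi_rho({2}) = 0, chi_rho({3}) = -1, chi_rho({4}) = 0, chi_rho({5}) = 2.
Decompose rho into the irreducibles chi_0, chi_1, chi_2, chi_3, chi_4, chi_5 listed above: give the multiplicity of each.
Multiplicities: chi_0: 2, chi_1: 2, chi_2: 1, chi_3: 1, chi_4: 1, chi_5: 2.

Why: Use <chi_rho, chi> = (1/|G|) sum_C |C| * chi_rho(C) * conj(chi(C)) with |G| = 6 for each irreducible chi in the table:
  <chi_rho, chi_0> = (1/6)[1*(9)*conj(1) + 1*(2)*conj(1) + 1*(0)*conj(1) + 1*(-1)*conj(1) + 1*(0)*conj(1) + 1*(2)*conj(1)]
      = (1/6)[(9) + (2) + (0) + (-1) + (0) + (2)] = 12/6 = 2
  <chi_rho, chi_1> = (1/6)[1*(9)*conj(1) + 1*(2)*conj(exp(I*pi/3)) + 1*(0)*conj(exp(2*I*pi/3)) + 1*(-1)*conj(-1) + 1*(0)*conj(exp(-2*I*pi/3)) + 1*(2)*conj(exp(-I*pi/3))]
      = (1/6)[(9) + (1 + 2*exp(-2*I*pi/3) + exp(-I*pi/3) + exp(I*pi/3)) + (0) + (1) + (0) + (1 + exp(-I*pi/3) + exp(I*pi/3) + 2*exp(2*I*pi/3))] = 12/6 = 2
  <chi_rho, chi_2> = (1/6)[1*(9)*conj(1) + 1*(2)*conj(exp(2*I*pi/3)) + 1*(0)*conj(exp(-2*I*pi/3)) + 1*(-1)*conj(1) + 1*(0)*conj(exp(2*I*pi/3)) + 1*(2)*conj(exp(-2*I*pi/3))]
      = (1/6)[(9) + (-1 + 2*exp(-I*pi/3) + exp(-2*I*pi/3) + exp(2*I*pi/3)) + (0) + (-1) + (0) + (-1 + exp(-2*I*pi/3) + exp(2*I*pi/3) + 2*exp(I*pi/3))] = 6/6 = 1
  <chi_rho, chi_3> = (1/6)[1*(9)*conj(1) + 1*(2)*conj(-1) + 1*(0)*conj(1) + 1*(-1)*conj(-1) + 1*(0)*conj(1) + 1*(2)*conj(-1)]
      = (1/6)[(9) + (-2) + (0) + (1) + (0) + (-2)] = 6/6 = 1
  <chi_rho, chi_4> = (1/6)[1*(9)*conj(1) + 1*(2)*conj(exp(-2*I*pi/3)) + 1*(0)*conj(exp(2*I*pi/3)) + 1*(-1)*conj(1) + 1*(0)*conj(exp(-2*I*pi/3)) + 1*(2)*conj(exp(2*I*pi/3))]
      = (1/6)[(9) + (-1 + exp(-2*I*pi/3) + exp(2*I*pi/3) + 2*exp(I*pi/3)) + (0) + (-1) + (0) + (-1 + 2*exp(-I*pi/3) + exp(-2*I*pi/3) + exp(2*I*pi/3))] = 6/6 = 1
  <chi_rho, chi_5> = (1/6)[1*(9)*conj(1) + 1*(2)*conj(exp(-I*pi/3)) + 1*(0)*conj(exp(-2*I*pi/3)) + 1*(-1)*conj(-1) + 1*(0)*conj(exp(2*I*pi/3)) + 1*(2)*conj(exp(I*pi/3))]
      = (1/6)[(9) + (1 + exp(-I*pi/3) + exp(I*pi/3) + 2*exp(2*I*pi/3)) + (0) + (1) + (0) + (1 + 2*exp(-2*I*pi/3) + exp(-I*pi/3) + exp(I*pi/3))] = 12/6 = 2
(Exp terms are combined using exp(i*s)*conj(exp(i*t)) = exp(i*(s-t)), and sums of them are collapsed using the identity that for every m > 1 the m distinct m-th roots of unity sum to 0, e.g. 1 + exp(2*I*pi/3) + exp(-2*I*pi/3) = 0.)
Dimension check: dim(rho) = sum (mult * dim) = 2*1 + 2*1 + 1*1 + 1*1 + 1*1 + 2*1 = 9 = chi_rho(e) = 9.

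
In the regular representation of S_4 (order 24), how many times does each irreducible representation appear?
Each irreducible V_i of dimension d_i appears with multiplicity d_i, i.e. rho_reg = (direct sum over all irreducibles V_i) d_i V_i. The irreducible dimensions for S_4 are 1, 1, 2, 3, 3: 2 irreducibles of dimension 1, each with multiplicity 1; 1 irreducible of dimension 2, with multiplicity 2; 2 irreducibles of dimension 3, each with multiplicity 3. Total dimension 2*1*1 + 1*2*2 + 2*3*3 = 24 = |G|.

General theorem: in the regular representation of a finite group G, each irreducible appears with multiplicity equal to its dimension. Check: dim(rho_reg) = sum d_i^2 = 1 + 1 + 4 + 9 + 9 = 24 = |G|.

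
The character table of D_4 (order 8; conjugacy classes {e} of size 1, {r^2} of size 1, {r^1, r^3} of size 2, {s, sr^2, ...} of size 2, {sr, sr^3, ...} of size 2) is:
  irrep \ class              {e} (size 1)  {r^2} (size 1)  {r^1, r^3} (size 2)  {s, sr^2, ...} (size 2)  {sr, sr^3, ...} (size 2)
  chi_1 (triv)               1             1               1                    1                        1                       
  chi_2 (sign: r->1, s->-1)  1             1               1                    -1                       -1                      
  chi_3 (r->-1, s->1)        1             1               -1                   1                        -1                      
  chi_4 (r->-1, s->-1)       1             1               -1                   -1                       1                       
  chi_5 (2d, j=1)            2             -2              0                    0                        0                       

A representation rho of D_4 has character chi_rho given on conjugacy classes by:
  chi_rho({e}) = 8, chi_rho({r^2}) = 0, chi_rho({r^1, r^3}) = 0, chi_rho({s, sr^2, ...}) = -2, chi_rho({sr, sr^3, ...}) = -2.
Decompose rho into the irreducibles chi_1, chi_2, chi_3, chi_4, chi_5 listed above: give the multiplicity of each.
Multiplicities: chi_1: 0, chi_2: 2, chi_3: 1, chi_4: 1, chi_5: 2.

Details: Use <chi_rho, chi> = (1/|G|) sum_C |C| * chi_rho(C) * conj(chi(C)) with |G| = 8 for each irreducible chi in the table:
  <chi_rho, chi_1> = (1/8)[1*(8)*conj(1) + 1*(0)*conj(1) + 2*(0)*conj(1) + 2*(-2)*conj(1) + 2*(-2)*conj(1)]
      = (1/8)[(8) + (0) + (0) + (-4) + (-4)] = 0/8 = 0
  <chi_rho, chi_2> = (1/8)[1*(8)*conj(1) + 1*(0)*conj(1) + 2*(0)*conj(1) + 2*(-2)*conj(-1) + 2*(-2)*conj(-1)]
      = (1/8)[(8) + (0) + (0) + (4) + (4)] = 16/8 = 2
  <chi_rho, chi_3> = (1/8)[1*(8)*conj(1) + 1*(0)*conj(1) + 2*(0)*conj(-1) + 2*(-2)*conj(1) + 2*(-2)*conj(-1)]
      = (1/8)[(8) + (0) + (0) + (-4) + (4)] = 8/8 = 1
  <chi_rho, chi_4> = (1/8)[1*(8)*conj(1) + 1*(0)*conj(1) + 2*(0)*conj(-1) + 2*(-2)*conj(-1) + 2*(-2)*conj(1)]
      = (1/8)[(8) + (0) + (0) + (4) + (-4)] = 8/8 = 1
  <chi_rho, chi_5> = (1/8)[1*(8)*conj(2) + 1*(0)*conj(-2) + 2*(0)*conj(0) + 2*(-2)*conj(0) + 2*(-2)*conj(0)]
      = (1/8)[(16) + (0) + (0) + (0) + (0)] = 16/8 = 2
Dimension check: dim(rho) = sum (mult * dim) = 0*1 + 2*1 + 1*1 + 1*1 + 2*2 = 8 = chi_rho(e) = 8.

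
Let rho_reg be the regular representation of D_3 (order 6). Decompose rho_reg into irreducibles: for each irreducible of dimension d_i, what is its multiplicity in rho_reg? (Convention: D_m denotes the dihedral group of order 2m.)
Each irreducible V_i of dimension d_i appears with multiplicity d_i, i.e. rho_reg = (direct sum over all irreducibles V_i) d_i V_i. The irreducible dimensions for D_3 are 1, 1, 2: 2 irreducibles of dimension 1, each with multiplicity 1; 1 irreducible of dimension 2, with multiplicity 2. Total dimension 2*1*1 + 1*2*2 = 6 = |G|.

Argument: General theorem: in the regular representation of a finite group G, each irreducible appears with multiplicity equal to its dimension. Check: dim(rho_reg) = sum d_i^2 = 1 + 1 + 4 = 6 = |G|.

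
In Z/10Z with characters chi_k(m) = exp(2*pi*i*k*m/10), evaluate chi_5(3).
chi_5(3) = zeta_10^15 = -1

Why: chi_5(3) = zeta_10^(5*3) = zeta_10^15. Since zeta_10^10 = 1, this equals zeta_10^5 = exp(2*pi*i*5/10) = -1.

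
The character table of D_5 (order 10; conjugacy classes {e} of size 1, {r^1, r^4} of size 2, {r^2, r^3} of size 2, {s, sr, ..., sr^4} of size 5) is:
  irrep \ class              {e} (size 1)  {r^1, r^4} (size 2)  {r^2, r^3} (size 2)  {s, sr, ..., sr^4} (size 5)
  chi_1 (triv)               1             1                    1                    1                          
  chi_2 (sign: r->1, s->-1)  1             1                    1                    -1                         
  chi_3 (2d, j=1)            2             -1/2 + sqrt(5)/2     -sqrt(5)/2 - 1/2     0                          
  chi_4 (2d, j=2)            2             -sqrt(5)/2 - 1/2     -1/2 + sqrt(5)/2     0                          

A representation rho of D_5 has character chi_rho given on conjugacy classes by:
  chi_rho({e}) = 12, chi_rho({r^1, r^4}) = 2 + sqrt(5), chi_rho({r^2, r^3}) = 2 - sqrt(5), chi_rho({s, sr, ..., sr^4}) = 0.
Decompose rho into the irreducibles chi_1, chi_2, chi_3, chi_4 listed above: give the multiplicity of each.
Multiplicities: chi_1: 2, chi_2: 2, chi_3: 3, chi_4: 1.

Use <chi_rho, chi> = (1/|G|) sum_C |C| * chi_rho(C) * conj(chi(C)) with |G| = 10 for each irreducible chi in the table:
  <chi_rho, chi_1> = (1/10)[1*(12)*conj(1) + 2*(2 + sqrt(5))*conj(1) + 2*(2 - sqrt(5))*conj(1) + 5*(0)*conj(1)]
      = (1/10)[(12) + (4 + 2*sqrt(5)) + (4 - 2*sqrt(5)) + (0)] = 20/10 = 2
  <chi_rho, chi_2> = (1/10)[1*(12)*conj(1) + 2*(2 + sqrt(5))*conj(1) + 2*(2 - sqrt(5))*conj(1) + 5*(0)*conj(-1)]
      = (1/10)[(12) + (4 + 2*sqrt(5)) + (4 - 2*sqrt(5)) + (0)] = 20/10 = 2
  <chi_rho, chi_3> = (1/10)[1*(12)*conj(2) + 2*(2 + sqrt(5))*conj(-1/2 + sqrt(5)/2) + 2*(2 - sqrt(5))*conj(-sqrt(5)/2 - 1/2) + 5*(0)*conj(0)]
      = (1/10)[(24) + (sqrt(5) + 3) + (3 - sqrt(5)) + (0)] = 30/10 = 3
  <chi_rho, chi_4> = (1/10)[1*(12)*conj(2) + 2*(2 + sqrt(5))*conj(-sqrt(5)/2 - 1/2) + 2*(2 - sqrt(5))*conj(-1/2 + sqrt(5)/2) + 5*(0)*conj(0)]
      = (1/10)[(24) + (-7 - 3*sqrt(5)) + (-7 + 3*sqrt(5)) + (0)] = 10/10 = 1
Dimension check: dim(rho) = sum (mult * dim) = 2*1 + 2*1 + 3*2 + 1*2 = 12 = chi_rho(e) = 12.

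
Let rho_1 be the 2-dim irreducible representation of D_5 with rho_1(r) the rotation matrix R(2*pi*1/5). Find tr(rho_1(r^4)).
chi_{rho_1}(r^4) = 2*cos(2*pi*1*4/5) = -1/2 + sqrt(5)/2

Reasoning: rho_1(r^4) is rotation by angle 2*pi*1*4/5, whose trace is 2*cos(2*pi*1*4/5) = -1/2 + sqrt(5)/2.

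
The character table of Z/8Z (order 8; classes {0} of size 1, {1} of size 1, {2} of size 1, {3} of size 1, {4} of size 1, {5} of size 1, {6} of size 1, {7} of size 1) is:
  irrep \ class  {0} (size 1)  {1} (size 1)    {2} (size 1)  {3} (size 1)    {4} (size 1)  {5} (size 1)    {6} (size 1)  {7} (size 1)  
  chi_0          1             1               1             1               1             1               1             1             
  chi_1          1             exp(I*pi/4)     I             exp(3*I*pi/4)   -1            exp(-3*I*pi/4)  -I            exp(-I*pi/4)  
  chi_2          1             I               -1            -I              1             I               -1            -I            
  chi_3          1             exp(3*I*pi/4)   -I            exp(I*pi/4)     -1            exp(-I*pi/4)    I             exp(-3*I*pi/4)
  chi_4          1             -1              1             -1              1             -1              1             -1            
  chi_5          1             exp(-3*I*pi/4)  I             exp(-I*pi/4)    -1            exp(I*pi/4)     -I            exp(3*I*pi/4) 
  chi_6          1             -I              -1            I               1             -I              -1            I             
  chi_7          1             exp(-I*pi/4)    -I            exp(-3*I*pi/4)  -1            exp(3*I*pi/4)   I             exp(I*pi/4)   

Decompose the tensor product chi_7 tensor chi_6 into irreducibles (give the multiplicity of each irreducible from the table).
chi_7 tensor chi_6 = chi_5 (all other irreducibles have multiplicity 0).

Working: The character of a tensor product is the pointwise product (chi_7 * chi_6)(C) = chi_7(C) * chi_6(C):
  {0}: (1)*(1), {1}: (exp(-I*pi/4))*(-I), {2}: (-I)*(-1), {3}: (exp(-3*I*pi/4))*(I), {4}: (-1)*(1), {5}: (exp(3*I*pi/4))*(-I), {6}: (I)*(-1), {7}: (exp(I*pi/4))*(I)
so (chi_7 * chi_6) takes values
  {0} -> 1, {1} -> -exp(I*pi/4), {2} -> I, {3} -> exp(-I*pi/4), {4} -> -1, {5} -> -exp(-3*I*pi/4), {6} -> -I, {7} -> exp(3*I*pi/4).
Now take the inner product of this character with each irreducible chi from the table, <chi_7*chi_6, chi> = (1/8) sum_C |C| (chi_7*chi_6)(C) conj(chi(C)):
  <chi_7*chi_6, chi_0> = (1/8)[1*(1)*conj(1) + 1*(-exp(I*pi/4))*conj(1) + 1*(I)*conj(1) + 1*(exp(-I*pi/4))*conj(1) + 1*(-1)*conj(1) + 1*(-exp(-3*I*pi/4))*conj(1) + 1*(-I)*conj(1) + 1*(exp(3*I*pi/4))*conj(1)]
      = (1/8)[(1) + (-exp(I*pi/4)) + (I) + (exp(-I*pi/4)) + (-1) + (-exp(-3*I*pi/4)) + (-I) + (exp(3*I*pi/4))] = 0/8 = 0
  <chi_7*chi_6, chi_1> = (1/8)[1*(1)*conj(1) + 1*(-exp(I*pi/4))*conj(exp(I*pi/4)) + 1*(I)*conj(I) + 1*(exp(-I*pi/4))*conj(exp(3*I*pi/4)) + 1*(-1)*conj(-1) + 1*(-exp(-3*I*pi/4))*conj(exp(-3*I*pi/4)) + 1*(-I)*conj(-I) + 1*(exp(3*I*pi/4))*conj(exp(-I*pi/4))]
      = (1/8)[(1) + (-1) + (1) + (-1) + (1) + (-1) + (1) + (-1)] = 0/8 = 0
  <chi_7*chi_6, chi_2> = (1/8)[1*(1)*conj(1) + 1*(-exp(I*pi/4))*conj(I) + 1*(I)*conj(-1) + 1*(exp(-I*pi/4))*conj(-I) + 1*(-1)*conj(1) + 1*(-exp(-3*I*pi/4))*conj(I) + 1*(-I)*conj(-1) + 1*(exp(3*I*pi/4))*conj(-I)]
      = (1/8)[(1) + (exp(3*I*pi/4)) + (-I) + (exp(I*pi/4)) + (-1) + (exp(-I*pi/4)) + (I) + (exp(-3*I*pi/4))] = 0/8 = 0
  <chi_7*chi_6, chi_3> = (1/8)[1*(1)*conj(1) + 1*(-exp(I*pi/4))*conj(exp(3*I*pi/4)) + 1*(I)*conj(-I) + 1*(exp(-I*pi/4))*conj(exp(I*pi/4)) + 1*(-1)*conj(-1) + 1*(-exp(-3*I*pi/4))*conj(exp(-I*pi/4)) + 1*(-I)*conj(I) + 1*(exp(3*I*pi/4))*conj(exp(-3*I*pi/4))]
      = (1/8)[(1) + (I) + (-1) + (-I) + (1) + (I) + (-1) + (-I)] = 0/8 = 0
  <chi_7*chi_6, chi_4> = (1/8)[1*(1)*conj(1) + 1*(-exp(I*pi/4))*conj(-1) + 1*(I)*conj(1) + 1*(exp(-I*pi/4))*conj(-1) + 1*(-1)*conj(1) + 1*(-exp(-3*I*pi/4))*conj(-1) + 1*(-I)*conj(1) + 1*(exp(3*I*pi/4))*conj(-1)]
      = (1/8)[(1) + (exp(I*pi/4)) + (I) + (-exp(-I*pi/4)) + (-1) + (exp(-3*I*pi/4)) + (-I) + (-exp(3*I*pi/4))] = 0/8 = 0
  <chi_7*chi_6, chi_5> = (1/8)[1*(1)*conj(1) + 1*(-exp(I*pi/4))*conj(exp(-3*I*pi/4)) + 1*(I)*conj(I) + 1*(exp(-I*pi/4))*conj(exp(-I*pi/4)) + 1*(-1)*conj(-1) + 1*(-exp(-3*I*pi/4))*conj(exp(I*pi/4)) + 1*(-I)*conj(-I) + 1*(exp(3*I*pi/4))*conj(exp(3*I*pi/4))]
      = (1/8)[(1) + (1) + (1) + (1) + (1) + (1) + (1) + (1)] = 8/8 = 1
  <chi_7*chi_6, chi_6> = (1/8)[1*(1)*conj(1) + 1*(-exp(I*pi/4))*conj(-I) + 1*(I)*conj(-1) + 1*(exp(-I*pi/4))*conj(I) + 1*(-1)*conj(1) + 1*(-exp(-3*I*pi/4))*conj(-I) + 1*(-I)*conj(-1) + 1*(exp(3*I*pi/4))*conj(I)]
      = (1/8)[(1) + (-exp(3*I*pi/4)) + (-I) + (-exp(I*pi/4)) + (-1) + (-exp(-I*pi/4)) + (I) + (-exp(-3*I*pi/4))] = 0/8 = 0
  <chi_7*chi_6, chi_7> = (1/8)[1*(1)*conj(1) + 1*(-exp(I*pi/4))*conj(exp(-I*pi/4)) + 1*(I)*conj(-I) + 1*(exp(-I*pi/4))*conj(exp(-3*I*pi/4)) + 1*(-1)*conj(-1) + 1*(-exp(-3*I*pi/4))*conj(exp(3*I*pi/4)) + 1*(-I)*conj(I) + 1*(exp(3*I*pi/4))*conj(exp(I*pi/4))]
      = (1/8)[(1) + (-I) + (-1) + (I) + (1) + (-I) + (-1) + (I)] = 0/8 = 0
(Exp terms are combined using exp(i*s)*conj(exp(i*t)) = exp(i*(s-t)), and sums of them are collapsed using the identity that for every m > 1 the m distinct m-th roots of unity sum to 0, e.g. 1 + exp(2*I*pi/3) + exp(-2*I*pi/3) = 0.)
Hence the multiplicities are chi_5: 1. Dimension check: dim(chi_7)*dim(chi_6) = 1*1 = 1 and sum (mult * dim) = 1*1 = 1.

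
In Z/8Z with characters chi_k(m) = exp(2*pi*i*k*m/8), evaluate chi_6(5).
chi_6(5) = zeta_8^30 = -I

chi_6(5) = zeta_8^(6*5) = zeta_8^30. Since zeta_8^8 = 1, this equals zeta_8^6 = exp(2*pi*i*6/8) = -I.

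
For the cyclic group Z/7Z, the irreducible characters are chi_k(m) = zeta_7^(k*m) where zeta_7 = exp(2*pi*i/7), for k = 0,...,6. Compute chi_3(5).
chi_3(5) = zeta_7^15 = exp(2*I*pi/7)

Derivation: chi_3(5) = zeta_7^(3*5) = zeta_7^15. Since zeta_7^7 = 1, this equals zeta_7^1 = exp(2*pi*i*1/7) = exp(2*I*pi/7).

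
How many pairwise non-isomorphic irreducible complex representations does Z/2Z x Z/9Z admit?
18

Proof sketch: The number of irreducible complex representations of a finite group equals its number of conjugacy classes. Z/2Z x Z/9Z is abelian of order 18, so every element is its own conjugacy class: 18 classes, so Z/2Z x Z/9Z (order 18) has exactly 18 irreducible complex representations.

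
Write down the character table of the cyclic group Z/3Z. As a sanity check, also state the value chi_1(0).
Character table of Z/3Z (irreps indexed chi_0,...,chi_2 with chi_k(m) = zeta_3^(k*m), zeta_3 = exp(2*pi*i/3)):
  irrep \ class  {0} (size 1)  {1} (size 1)    {2} (size 1)  
  chi_0          1             1               1             
  chi_1          1             exp(2*I*pi/3)   exp(-2*I*pi/3)
  chi_2          1             exp(-2*I*pi/3)  exp(2*I*pi/3) 

Spot check: chi_1(0) = zeta_3^(1*0) = zeta_3^0 = 1.

Argument: Z/3Z is abelian, so all 3 irreducible complex representations are 1-dimensional. They are given by chi_k(m) = zeta_3^(k*m) for k = 0,...,2. Row orthogonality: sum_m chi_k(m) conj(chi_l(m)) = 3 * [k = l].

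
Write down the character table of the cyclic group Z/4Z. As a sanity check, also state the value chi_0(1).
Character table of Z/4Z (irreps indexed chi_0,...,chi_3 with chi_k(m) = zeta_4^(k*m), zeta_4 = exp(2*pi*i/4)):
  irrep \ class  {0} (size 1)  {1} (size 1)  {2} (size 1)  {3} (size 1)
  chi_0          1             1             1             1           
  chi_1          1             I             -1            -I          
  chi_2          1             -1            1             -1          
  chi_3          1             -I            -1            I           

Spot check: chi_0(1) = zeta_4^(0*1) = zeta_4^0 = 1.

Details: Z/4Z is abelian, so all 4 irreducible complex representations are 1-dimensional. They are given by chi_k(m) = zeta_4^(k*m) for k = 0,...,3. Row orthogonality: sum_m chi_k(m) conj(chi_l(m)) = 4 * [k = l].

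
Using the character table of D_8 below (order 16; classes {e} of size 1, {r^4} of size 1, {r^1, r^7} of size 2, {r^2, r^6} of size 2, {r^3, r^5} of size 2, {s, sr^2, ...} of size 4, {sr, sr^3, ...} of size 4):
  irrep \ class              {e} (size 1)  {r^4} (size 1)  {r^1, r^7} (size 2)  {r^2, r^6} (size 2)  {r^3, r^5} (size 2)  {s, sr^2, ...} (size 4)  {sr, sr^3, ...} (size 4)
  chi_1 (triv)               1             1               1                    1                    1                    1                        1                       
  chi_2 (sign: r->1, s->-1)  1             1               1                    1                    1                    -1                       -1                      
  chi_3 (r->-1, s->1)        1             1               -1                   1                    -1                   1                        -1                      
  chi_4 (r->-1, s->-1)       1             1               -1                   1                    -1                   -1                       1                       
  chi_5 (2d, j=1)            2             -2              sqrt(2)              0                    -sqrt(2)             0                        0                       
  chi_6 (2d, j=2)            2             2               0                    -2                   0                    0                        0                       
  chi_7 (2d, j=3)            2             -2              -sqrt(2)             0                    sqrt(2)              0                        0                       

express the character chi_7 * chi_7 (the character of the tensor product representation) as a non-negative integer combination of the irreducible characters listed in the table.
chi_7 tensor chi_7 = chi_1 + chi_2 + chi_6 (all other irreducibles have multiplicity 0).

Why: The character of a tensor product is the pointwise product (chi_7 * chi_7)(C) = chi_7(C) * chi_7(C):
  {e}: (2)*(2), {r^4}: (-2)*(-2), {r^1, r^7}: (-sqrt(2))*(-sqrt(2)), {r^2, r^6}: (0)*(0), {r^3, r^5}: (sqrt(2))*(sqrt(2)), {s, sr^2, ...}: (0)*(0), {sr, sr^3, ...}: (0)*(0)
so (chi_7 * chi_7) takes values
  {e} -> 4, {r^4} -> 4, {r^1, r^7} -> 2, {r^2, r^6} -> 0, {r^3, r^5} -> 2, {s, sr^2, ...} -> 0, {sr, sr^3, ...} -> 0.
Now take the inner product of this character with each irreducible chi from the table, <chi_7*chi_7, chi> = (1/16) sum_C |C| (chi_7*chi_7)(C) conj(chi(C)):
  <chi_7*chi_7, chi_1> = (1/16)[1*(4)*conj(1) + 1*(4)*conj(1) + 2*(2)*conj(1) + 2*(0)*conj(1) + 2*(2)*conj(1) + 4*(0)*conj(1) + 4*(0)*conj(1)]
      = (1/16)[(4) + (4) + (4) + (0) + (4) + (0) + (0)] = 16/16 = 1
  <chi_7*chi_7, chi_2> = (1/16)[1*(4)*conj(1) + 1*(4)*conj(1) + 2*(2)*conj(1) + 2*(0)*conj(1) + 2*(2)*conj(1) + 4*(0)*conj(-1) + 4*(0)*conj(-1)]
      = (1/16)[(4) + (4) + (4) + (0) + (4) + (0) + (0)] = 16/16 = 1
  <chi_7*chi_7, chi_3> = (1/16)[1*(4)*conj(1) + 1*(4)*conj(1) + 2*(2)*conj(-1) + 2*(0)*conj(1) + 2*(2)*conj(-1) + 4*(0)*conj(1) + 4*(0)*conj(-1)]
      = (1/16)[(4) + (4) + (-4) + (0) + (-4) + (0) + (0)] = 0/16 = 0
  <chi_7*chi_7, chi_4> = (1/16)[1*(4)*conj(1) + 1*(4)*conj(1) + 2*(2)*conj(-1) + 2*(0)*conj(1) + 2*(2)*conj(-1) + 4*(0)*conj(-1) + 4*(0)*conj(1)]
      = (1/16)[(4) + (4) + (-4) + (0) + (-4) + (0) + (0)] = 0/16 = 0
  <chi_7*chi_7, chi_5> = (1/16)[1*(4)*conj(2) + 1*(4)*conj(-2) + 2*(2)*conj(sqrt(2)) + 2*(0)*conj(0) + 2*(2)*conj(-sqrt(2)) + 4*(0)*conj(0) + 4*(0)*conj(0)]
      = (1/16)[(8) + (-8) + (4*sqrt(2)) + (0) + (-4*sqrt(2)) + (0) + (0)] = 0/16 = 0
  <chi_7*chi_7, chi_6> = (1/16)[1*(4)*conj(2) + 1*(4)*conj(2) + 2*(2)*conj(0) + 2*(0)*conj(-2) + 2*(2)*conj(0) + 4*(0)*conj(0) + 4*(0)*conj(0)]
      = (1/16)[(8) + (8) + (0) + (0) + (0) + (0) + (0)] = 16/16 = 1
  <chi_7*chi_7, chi_7> = (1/16)[1*(4)*conj(2) + 1*(4)*conj(-2) + 2*(2)*conj(-sqrt(2)) + 2*(0)*conj(0) + 2*(2)*conj(sqrt(2)) + 4*(0)*conj(0) + 4*(0)*conj(0)]
      = (1/16)[(8) + (-8) + (-4*sqrt(2)) + (0) + (4*sqrt(2)) + (0) + (0)] = 0/16 = 0
Hence the multiplicities are chi_1: 1, chi_2: 1, chi_6: 1. Dimension check: dim(chi_7)*dim(chi_7) = 2*2 = 4 and sum (mult * dim) = 1*1 + 1*1 + 1*2 = 4.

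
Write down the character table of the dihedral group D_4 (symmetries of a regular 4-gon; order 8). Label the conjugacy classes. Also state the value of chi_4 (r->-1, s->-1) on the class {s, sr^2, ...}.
Conjugacy classes: {e} of size 1, {r^2} of size 1, {r^1, r^3} of size 2, {s, sr^2, ...} of size 2, {sr, sr^3, ...} of size 2.
Character table:
  irrep \ class              {e} (size 1)  {r^2} (size 1)  {r^1, r^3} (size 2)  {s, sr^2, ...} (size 2)  {sr, sr^3, ...} (size 2)
  chi_1 (triv)               1             1               1                    1                        1                       
  chi_2 (sign: r->1, s->-1)  1             1               1                    -1                       -1                      
  chi_3 (r->-1, s->1)        1             1               -1                   1                        -1                      
  chi_4 (r->-1, s->-1)       1             1               -1                   -1                       1                       
  chi_5 (2d, j=1)            2             -2              0                    0                        0                       

Spot check: chi_4 (r->-1, s->-1) on {s, sr^2, ...} = -1.

Justification: D_4 has order 2*4 = 8 with 5 conjugacy classes, hence 5 irreducibles. Sum of squared dims 1 + 1 + 1 + 1 + 4 = 8 = |G|. Linear characters come from the abelianisation; the 2-dimensional irreps have character r^k -> 2*cos(2*pi*j*k/4), reflections -> 0.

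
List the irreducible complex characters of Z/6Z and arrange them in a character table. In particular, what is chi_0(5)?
Character table of Z/6Z (irreps indexed chi_0,...,chi_5 with chi_k(m) = zeta_6^(k*m), zeta_6 = exp(2*pi*i/6)):
  irrep \ class  {0} (size 1)  {1} (size 1)    {2} (size 1)    {3} (size 1)  {4} (size 1)    {5} (size 1)  
  chi_0          1             1               1               1             1               1             
  chi_1          1             exp(I*pi/3)     exp(2*I*pi/3)   -1            exp(-2*I*pi/3)  exp(-I*pi/3)  
  chi_2          1             exp(2*I*pi/3)   exp(-2*I*pi/3)  1             exp(2*I*pi/3)   exp(-2*I*pi/3)
  chi_3          1             -1              1               -1            1               -1            
  chi_4          1             exp(-2*I*pi/3)  exp(2*I*pi/3)   1             exp(-2*I*pi/3)  exp(2*I*pi/3) 
  chi_5          1             exp(-I*pi/3)    exp(-2*I*pi/3)  -1            exp(2*I*pi/3)   exp(I*pi/3)   

Spot check: chi_0(5) = zeta_6^(0*5) = zeta_6^0 = 1.

Explanation: Z/6Z is abelian, so all 6 irreducible complex representations are 1-dimensional. They are given by chi_k(m) = zeta_6^(k*m) for k = 0,...,5. Row orthogonality: sum_m chi_k(m) conj(chi_l(m)) = 6 * [k = l].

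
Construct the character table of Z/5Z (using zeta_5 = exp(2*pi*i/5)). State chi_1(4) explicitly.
Character table of Z/5Z (irreps indexed chi_0,...,chi_4 with chi_k(m) = zeta_5^(k*m), zeta_5 = exp(2*pi*i/5)):
  irrep \ class  {0} (size 1)  {1} (size 1)    {2} (size 1)    {3} (size 1)    {4} (size 1)  
  chi_0          1             1               1               1               1             
  chi_1          1             exp(2*I*pi/5)   exp(4*I*pi/5)   exp(-4*I*pi/5)  exp(-2*I*pi/5)
  chi_2          1             exp(4*I*pi/5)   exp(-2*I*pi/5)  exp(2*I*pi/5)   exp(-4*I*pi/5)
  chi_3          1             exp(-4*I*pi/5)  exp(2*I*pi/5)   exp(-2*I*pi/5)  exp(4*I*pi/5) 
  chi_4          1             exp(-2*I*pi/5)  exp(-4*I*pi/5)  exp(4*I*pi/5)   exp(2*I*pi/5) 

Spot check: chi_1(4) = zeta_5^(1*4) = zeta_5^4 = exp(-2*I*pi/5).

Reasoning: Z/5Z is abelian, so all 5 irreducible complex representations are 1-dimensional. They are given by chi_k(m) = zeta_5^(k*m) for k = 0,...,4. Row orthogonality: sum_m chi_k(m) conj(chi_l(m)) = 5 * [k = l].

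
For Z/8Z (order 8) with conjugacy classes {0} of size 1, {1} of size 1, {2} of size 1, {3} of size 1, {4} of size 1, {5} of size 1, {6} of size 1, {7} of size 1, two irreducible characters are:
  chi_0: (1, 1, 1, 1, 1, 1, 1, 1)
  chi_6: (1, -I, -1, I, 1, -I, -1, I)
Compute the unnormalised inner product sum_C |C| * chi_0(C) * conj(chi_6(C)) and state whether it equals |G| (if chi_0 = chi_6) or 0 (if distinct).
Sum = 0; so <chi_0, chi_6> = 0 (distinct irreducibles are orthogonal).

Why: Compute term by term over conjugacy classes (|C| * chi_0(C) * conj(chi_6(C))):
  1*(1)*conj(1) + 1*(1)*conj(-I) + 1*(1)*conj(-1) + 1*(1)*conj(I) + 1*(1)*conj(1) + 1*(1)*conj(-I) + 1*(1)*conj(-1) + 1*(1)*conj(I)
  = (1) + (I) + (-1) + (-I) + (1) + (I) + (-1) + (-I)
  = 0.
(Exp terms are combined using exp(i*s)*conj(exp(i*t)) = exp(i*(s-t)), and sums of them are collapsed using the identity that for every m > 1 the m distinct m-th roots of unity sum to 0, e.g. 1 + exp(2*I*pi/3) + exp(-2*I*pi/3) = 0.)
Dividing by |G| = 8 gives 0/8 = 0, matching the row-orthogonality relation <chi_0, chi_6> = [chi_0 = chi_6].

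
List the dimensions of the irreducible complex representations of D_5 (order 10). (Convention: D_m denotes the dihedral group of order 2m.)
Dimensions: 1, 1, 2, 2

There are 4 irreducibles (= number of conjugacy classes). Their dimensions d_i satisfy sum d_i^2 = |G| = 10: 1 + 1 + 4 + 4 = 10.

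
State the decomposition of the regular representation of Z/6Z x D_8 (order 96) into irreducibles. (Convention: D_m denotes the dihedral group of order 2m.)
Each irreducible V_i of dimension d_i appears with multiplicity d_i, i.e. rho_reg = (direct sum over all irreducibles V_i) d_i V_i. The irreducible dimensions for Z/6Z x D_8 are 1, 1, 1, 1, 1, 1, 1, 1, 1, 1, 1, 1, 1, 1, 1, 1, 1, 1, 1, 1, 1, 1, 1, 1, 2, 2, 2, 2, 2, 2, 2, 2, 2, 2, 2, 2, 2, 2, 2, 2, 2, 2: 24 irreducibles of dimension 1, each with multiplicity 1; 18 irreducibles of dimension 2, each with multiplicity 2. Total dimension 24*1*1 + 18*2*2 = 96 = |G|.

Proof sketch: General theorem: in the regular representation of a finite group G, each irreducible appears with multiplicity equal to its dimension. Check: dim(rho_reg) = sum d_i^2 = 1 + 1 + 1 + 1 + 1 + 1 + 1 + 1 + 1 + 1 + 1 + 1 + 1 + 1 + 1 + 1 + 1 + 1 + 1 + 1 + 1 + 1 + 1 + 1 + 4 + 4 + 4 + 4 + 4 + 4 + 4 + 4 + 4 + 4 + 4 + 4 + 4 + 4 + 4 + 4 + 4 + 4 = 96 = |G|.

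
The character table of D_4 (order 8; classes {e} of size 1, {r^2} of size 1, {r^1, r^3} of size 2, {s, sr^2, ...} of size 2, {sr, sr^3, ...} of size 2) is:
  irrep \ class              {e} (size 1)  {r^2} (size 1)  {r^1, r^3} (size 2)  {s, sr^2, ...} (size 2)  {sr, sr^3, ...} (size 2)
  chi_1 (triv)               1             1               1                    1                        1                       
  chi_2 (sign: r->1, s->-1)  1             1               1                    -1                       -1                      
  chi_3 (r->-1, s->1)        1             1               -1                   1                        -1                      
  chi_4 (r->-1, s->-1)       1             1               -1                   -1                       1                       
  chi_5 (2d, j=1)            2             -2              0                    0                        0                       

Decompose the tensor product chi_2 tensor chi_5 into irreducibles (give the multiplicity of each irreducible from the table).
chi_2 tensor chi_5 = chi_5 (all other irreducibles have multiplicity 0).

Argument: The character of a tensor product is the pointwise product (chi_2 * chi_5)(C) = chi_2(C) * chi_5(C):
  {e}: (1)*(2), {r^2}: (1)*(-2), {r^1, r^3}: (1)*(0), {s, sr^2, ...}: (-1)*(0), {sr, sr^3, ...}: (-1)*(0)
so (chi_2 * chi_5) takes values
  {e} -> 2, {r^2} -> -2, {r^1, r^3} -> 0, {s, sr^2, ...} -> 0, {sr, sr^3, ...} -> 0.
Now take the inner product of this character with each irreducible chi from the table, <chi_2*chi_5, chi> = (1/8) sum_C |C| (chi_2*chi_5)(C) conj(chi(C)):
  <chi_2*chi_5, chi_1> = (1/8)[1*(2)*conj(1) + 1*(-2)*conj(1) + 2*(0)*conj(1) + 2*(0)*conj(1) + 2*(0)*conj(1)]
      = (1/8)[(2) + (-2) + (0) + (0) + (0)] = 0/8 = 0
  <chi_2*chi_5, chi_2> = (1/8)[1*(2)*conj(1) + 1*(-2)*conj(1) + 2*(0)*conj(1) + 2*(0)*conj(-1) + 2*(0)*conj(-1)]
      = (1/8)[(2) + (-2) + (0) + (0) + (0)] = 0/8 = 0
  <chi_2*chi_5, chi_3> = (1/8)[1*(2)*conj(1) + 1*(-2)*conj(1) + 2*(0)*conj(-1) + 2*(0)*conj(1) + 2*(0)*conj(-1)]
      = (1/8)[(2) + (-2) + (0) + (0) + (0)] = 0/8 = 0
  <chi_2*chi_5, chi_4> = (1/8)[1*(2)*conj(1) + 1*(-2)*conj(1) + 2*(0)*conj(-1) + 2*(0)*conj(-1) + 2*(0)*conj(1)]
      = (1/8)[(2) + (-2) + (0) + (0) + (0)] = 0/8 = 0
  <chi_2*chi_5, chi_5> = (1/8)[1*(2)*conj(2) + 1*(-2)*conj(-2) + 2*(0)*conj(0) + 2*(0)*conj(0) + 2*(0)*conj(0)]
      = (1/8)[(4) + (4) + (0) + (0) + (0)] = 8/8 = 1
Hence the multiplicities are chi_5: 1. Dimension check: dim(chi_2)*dim(chi_5) = 1*2 = 2 and sum (mult * dim) = 1*2 = 2.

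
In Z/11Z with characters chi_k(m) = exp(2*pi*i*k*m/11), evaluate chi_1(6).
chi_1(6) = zeta_11^6 = exp(-10*I*pi/11)

Justification: chi_1(6) = zeta_11^(1*6) = zeta_11^6. Since zeta_11^11 = 1, this equals zeta_11^6 = exp(2*pi*i*6/11) = exp(-10*I*pi/11).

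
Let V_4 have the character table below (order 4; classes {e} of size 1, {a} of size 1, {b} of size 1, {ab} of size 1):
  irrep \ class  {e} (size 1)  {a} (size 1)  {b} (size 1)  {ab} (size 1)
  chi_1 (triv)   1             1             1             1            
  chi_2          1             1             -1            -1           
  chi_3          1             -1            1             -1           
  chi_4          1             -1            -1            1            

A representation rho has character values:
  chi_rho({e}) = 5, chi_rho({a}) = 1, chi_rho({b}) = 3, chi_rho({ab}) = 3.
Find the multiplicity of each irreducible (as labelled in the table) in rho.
Multiplicities: chi_1: 3, chi_2: 0, chi_3: 1, chi_4: 1.

Why: Use <chi_rho, chi> = (1/|G|) sum_C |C| * chi_rho(C) * conj(chi(C)) with |G| = 4 for each irreducible chi in the table:
  <chi_rho, chi_1> = (1/4)[1*(5)*conj(1) + 1*(1)*conj(1) + 1*(3)*conj(1) + 1*(3)*conj(1)]
      = (1/4)[(5) + (1) + (3) + (3)] = 12/4 = 3
  <chi_rho, chi_2> = (1/4)[1*(5)*conj(1) + 1*(1)*conj(1) + 1*(3)*conj(-1) + 1*(3)*conj(-1)]
      = (1/4)[(5) + (1) + (-3) + (-3)] = 0/4 = 0
  <chi_rho, chi_3> = (1/4)[1*(5)*conj(1) + 1*(1)*conj(-1) + 1*(3)*conj(1) + 1*(3)*conj(-1)]
      = (1/4)[(5) + (-1) + (3) + (-3)] = 4/4 = 1
  <chi_rho, chi_4> = (1/4)[1*(5)*conj(1) + 1*(1)*conj(-1) + 1*(3)*conj(-1) + 1*(3)*conj(1)]
      = (1/4)[(5) + (-1) + (-3) + (3)] = 4/4 = 1
Dimension check: dim(rho) = sum (mult * dim) = 3*1 + 0*1 + 1*1 + 1*1 = 5 = chi_rho(e) = 5.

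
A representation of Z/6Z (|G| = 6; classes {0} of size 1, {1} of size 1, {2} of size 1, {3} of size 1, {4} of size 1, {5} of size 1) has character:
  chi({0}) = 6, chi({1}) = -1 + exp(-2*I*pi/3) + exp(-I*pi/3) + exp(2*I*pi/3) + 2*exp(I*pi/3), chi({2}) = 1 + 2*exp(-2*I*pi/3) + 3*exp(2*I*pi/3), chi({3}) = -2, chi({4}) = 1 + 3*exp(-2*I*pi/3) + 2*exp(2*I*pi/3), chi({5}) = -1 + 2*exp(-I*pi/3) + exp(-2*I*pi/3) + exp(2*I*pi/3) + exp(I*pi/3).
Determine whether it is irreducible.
Not irreducible (reducible): <chi, chi> = 8 > 1.

Why: <chi, chi> = (1/|G|) sum_C |C| * |chi(C)|^2 = (1/6)[1*|6|^2 + 1*|-1 + exp(-2*I*pi/3) + exp(-I*pi/3) + exp(2*I*pi/3) + 2*exp(I*pi/3)|^2 + 1*|1 + 2*exp(-2*I*pi/3) + 3*exp(2*I*pi/3)|^2 + 1*|-2|^2 + 1*|1 + 3*exp(-2*I*pi/3) + 2*exp(2*I*pi/3)|^2 + 1*|-1 + 2*exp(-I*pi/3) + exp(-2*I*pi/3) + exp(2*I*pi/3) + exp(I*pi/3)|^2]
  = (1/6)[(36) + (1) + (3) + (4) + (3) + (1)] = 48/6 = 8.
(Exp terms are combined using exp(i*s)*conj(exp(i*t)) = exp(i*(s-t)), and sums of them are collapsed using the identity that for every m > 1 the m distinct m-th roots of unity sum to 0, e.g. 1 + exp(2*I*pi/3) + exp(-2*I*pi/3) = 0.)
A character is irreducible iff <chi, chi> = 1, so this representation is reducible.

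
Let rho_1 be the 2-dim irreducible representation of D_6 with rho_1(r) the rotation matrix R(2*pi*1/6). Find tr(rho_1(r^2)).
chi_{rho_1}(r^2) = 2*cos(2*pi*1*2/6) = -1

Why: rho_1(r^2) is rotation by angle 2*pi*1*2/6, whose trace is 2*cos(2*pi*1*2/6) = -1.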